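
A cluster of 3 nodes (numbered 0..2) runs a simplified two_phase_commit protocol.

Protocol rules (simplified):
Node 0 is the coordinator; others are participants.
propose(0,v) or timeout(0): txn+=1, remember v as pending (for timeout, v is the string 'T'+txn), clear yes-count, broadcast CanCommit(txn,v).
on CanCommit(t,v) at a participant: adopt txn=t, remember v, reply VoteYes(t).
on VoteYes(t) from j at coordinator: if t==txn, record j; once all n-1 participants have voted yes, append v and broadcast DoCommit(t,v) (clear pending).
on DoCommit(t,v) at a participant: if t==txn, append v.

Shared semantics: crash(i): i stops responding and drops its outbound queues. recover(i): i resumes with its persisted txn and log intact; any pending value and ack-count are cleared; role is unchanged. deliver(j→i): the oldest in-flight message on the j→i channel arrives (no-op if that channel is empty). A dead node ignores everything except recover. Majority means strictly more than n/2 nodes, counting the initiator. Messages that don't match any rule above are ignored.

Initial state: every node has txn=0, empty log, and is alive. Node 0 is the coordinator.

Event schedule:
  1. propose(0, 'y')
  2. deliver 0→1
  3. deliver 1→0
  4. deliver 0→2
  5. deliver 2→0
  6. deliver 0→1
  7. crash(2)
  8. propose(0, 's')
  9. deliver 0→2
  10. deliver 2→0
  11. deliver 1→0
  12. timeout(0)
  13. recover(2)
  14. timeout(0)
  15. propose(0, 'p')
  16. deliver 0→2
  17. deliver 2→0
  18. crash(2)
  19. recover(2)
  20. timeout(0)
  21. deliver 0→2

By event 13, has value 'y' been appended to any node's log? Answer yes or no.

yes

step 1 propose(0,'y'): 0={coor,t=1,log=-}
step 2 deliver 0→1: 1={part,t=1,log=-}
step 3 deliver 1→0: —
step 4 deliver 0→2: 2={part,t=1,log=-}
step 5 deliver 2→0: 0={coor,t=1,log=y}
step 6 deliver 0→1: 1={part,t=1,log=y}
step 7 crash(2): 2={✗part,t=1,log=-}
step 8 propose(0,'s'): 0={coor,t=2,log=y}
step 9 deliver 0→2: —
step 10 deliver 2→0: —
step 11 deliver 1→0: —
step 12 timeout(0): 0={coor,t=3,log=y}
step 13 recover(2): 2={part,t=1,log=-}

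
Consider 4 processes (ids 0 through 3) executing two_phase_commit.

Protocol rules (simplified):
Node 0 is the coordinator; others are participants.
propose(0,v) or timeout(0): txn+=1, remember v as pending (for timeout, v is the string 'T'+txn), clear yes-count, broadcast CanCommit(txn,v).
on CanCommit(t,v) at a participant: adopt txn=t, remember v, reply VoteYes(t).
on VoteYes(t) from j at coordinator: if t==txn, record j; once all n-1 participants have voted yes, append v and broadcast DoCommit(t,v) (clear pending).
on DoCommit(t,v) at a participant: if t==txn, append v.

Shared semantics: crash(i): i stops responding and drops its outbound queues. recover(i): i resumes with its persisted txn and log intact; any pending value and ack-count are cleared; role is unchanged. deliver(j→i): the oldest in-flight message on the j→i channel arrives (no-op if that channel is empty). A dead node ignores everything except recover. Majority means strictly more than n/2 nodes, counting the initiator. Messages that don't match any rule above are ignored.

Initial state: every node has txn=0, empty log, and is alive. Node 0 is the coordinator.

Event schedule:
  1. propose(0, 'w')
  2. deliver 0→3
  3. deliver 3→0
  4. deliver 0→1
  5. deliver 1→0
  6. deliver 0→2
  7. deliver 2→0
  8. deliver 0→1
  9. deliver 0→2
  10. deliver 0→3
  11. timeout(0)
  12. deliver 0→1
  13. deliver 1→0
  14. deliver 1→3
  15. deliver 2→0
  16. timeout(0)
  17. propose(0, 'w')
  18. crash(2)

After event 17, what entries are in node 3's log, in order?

step 1 propose(0,'w'): 0={coor,t=1,log=-}
step 2 deliver 0→3: 3={part,t=1,log=-}
step 3 deliver 3→0: —
step 4 deliver 0→1: 1={part,t=1,log=-}
step 5 deliver 1→0: —
step 6 deliver 0→2: 2={part,t=1,log=-}
step 7 deliver 2→0: 0={coor,t=1,log=w}
step 8 deliver 0→1: 1={part,t=1,log=w}
step 9 deliver 0→2: 2={part,t=1,log=w}
step 10 deliver 0→3: 3={part,t=1,log=w}
step 11 timeout(0): 0={coor,t=2,log=w}
step 12 deliver 0→1: 1={part,t=2,log=w}
step 13 deliver 1→0: —
step 14 deliver 1→3: —
step 15 deliver 2→0: —
step 16 timeout(0): 0={coor,t=3,log=w}
step 17 propose(0,'w'): 0={coor,t=4,log=w}

w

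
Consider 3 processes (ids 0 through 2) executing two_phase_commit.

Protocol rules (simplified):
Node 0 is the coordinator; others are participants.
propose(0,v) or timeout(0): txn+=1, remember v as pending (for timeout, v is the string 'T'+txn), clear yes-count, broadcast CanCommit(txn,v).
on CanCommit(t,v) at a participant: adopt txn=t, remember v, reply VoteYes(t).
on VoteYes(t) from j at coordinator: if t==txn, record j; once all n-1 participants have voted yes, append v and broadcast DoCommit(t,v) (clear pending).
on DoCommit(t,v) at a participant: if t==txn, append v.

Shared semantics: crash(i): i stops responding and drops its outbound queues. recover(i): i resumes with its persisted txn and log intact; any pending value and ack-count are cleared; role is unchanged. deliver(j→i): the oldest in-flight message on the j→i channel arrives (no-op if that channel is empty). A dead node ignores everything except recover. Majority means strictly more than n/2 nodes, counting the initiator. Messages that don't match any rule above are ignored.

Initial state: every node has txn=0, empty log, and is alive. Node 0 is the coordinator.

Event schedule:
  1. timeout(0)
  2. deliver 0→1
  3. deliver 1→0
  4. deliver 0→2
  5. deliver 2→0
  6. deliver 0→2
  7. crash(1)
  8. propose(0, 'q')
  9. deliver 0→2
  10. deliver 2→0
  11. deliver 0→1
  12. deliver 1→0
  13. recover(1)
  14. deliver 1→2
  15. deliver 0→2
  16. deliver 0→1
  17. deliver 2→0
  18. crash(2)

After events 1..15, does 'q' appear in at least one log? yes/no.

no

after 1 — timeout(0): n0:coor/t1/[-]
after 2 — deliver 0→1: n1:part/t1/[-]
after 3 — deliver 1→0: ·
after 4 — deliver 0→2: n2:part/t1/[-]
after 5 — deliver 2→0: n0:coor/t1/[T1]
after 6 — deliver 0→2: n2:part/t1/[T1]
after 7 — crash(1): n1:✗part/t1/[-]
after 8 — propose(0,'q'): n0:coor/t2/[T1]
after 9 — deliver 0→2: n2:part/t2/[T1]
after 10 — deliver 2→0: ·
after 11 — deliver 0→1: ·
after 12 — deliver 1→0: ·
after 13 — recover(1): n1:part/t1/[-]
after 14 — deliver 1→2: ·
after 15 — deliver 0→2: ·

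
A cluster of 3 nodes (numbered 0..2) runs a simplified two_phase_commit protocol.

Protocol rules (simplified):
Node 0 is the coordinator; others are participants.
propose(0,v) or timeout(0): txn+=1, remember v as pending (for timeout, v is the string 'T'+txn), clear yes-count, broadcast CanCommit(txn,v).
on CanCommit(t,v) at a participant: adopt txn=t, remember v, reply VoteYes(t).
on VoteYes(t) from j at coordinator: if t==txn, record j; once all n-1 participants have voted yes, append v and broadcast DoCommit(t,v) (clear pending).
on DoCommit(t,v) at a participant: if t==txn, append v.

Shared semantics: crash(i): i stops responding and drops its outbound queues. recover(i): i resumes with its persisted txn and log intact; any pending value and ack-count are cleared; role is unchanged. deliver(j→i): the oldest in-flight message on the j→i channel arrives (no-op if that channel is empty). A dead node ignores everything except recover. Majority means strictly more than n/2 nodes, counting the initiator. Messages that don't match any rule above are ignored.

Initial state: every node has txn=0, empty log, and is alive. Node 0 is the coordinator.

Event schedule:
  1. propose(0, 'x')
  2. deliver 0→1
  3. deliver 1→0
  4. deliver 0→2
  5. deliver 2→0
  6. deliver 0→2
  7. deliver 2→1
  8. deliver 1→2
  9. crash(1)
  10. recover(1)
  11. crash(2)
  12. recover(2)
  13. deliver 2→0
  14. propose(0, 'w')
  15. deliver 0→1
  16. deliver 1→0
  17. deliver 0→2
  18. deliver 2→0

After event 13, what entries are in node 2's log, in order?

x

step 1 propose(0,'x'): 0={coor,t=1,log=-}
step 2 deliver 0→1: 1={part,t=1,log=-}
step 3 deliver 1→0: —
step 4 deliver 0→2: 2={part,t=1,log=-}
step 5 deliver 2→0: 0={coor,t=1,log=x}
step 6 deliver 0→2: 2={part,t=1,log=x}
step 7 deliver 2→1: —
step 8 deliver 1→2: —
step 9 crash(1): 1={✗part,t=1,log=-}
step 10 recover(1): 1={part,t=1,log=-}
step 11 crash(2): 2={✗part,t=1,log=x}
step 12 recover(2): 2={part,t=1,log=x}
step 13 deliver 2→0: —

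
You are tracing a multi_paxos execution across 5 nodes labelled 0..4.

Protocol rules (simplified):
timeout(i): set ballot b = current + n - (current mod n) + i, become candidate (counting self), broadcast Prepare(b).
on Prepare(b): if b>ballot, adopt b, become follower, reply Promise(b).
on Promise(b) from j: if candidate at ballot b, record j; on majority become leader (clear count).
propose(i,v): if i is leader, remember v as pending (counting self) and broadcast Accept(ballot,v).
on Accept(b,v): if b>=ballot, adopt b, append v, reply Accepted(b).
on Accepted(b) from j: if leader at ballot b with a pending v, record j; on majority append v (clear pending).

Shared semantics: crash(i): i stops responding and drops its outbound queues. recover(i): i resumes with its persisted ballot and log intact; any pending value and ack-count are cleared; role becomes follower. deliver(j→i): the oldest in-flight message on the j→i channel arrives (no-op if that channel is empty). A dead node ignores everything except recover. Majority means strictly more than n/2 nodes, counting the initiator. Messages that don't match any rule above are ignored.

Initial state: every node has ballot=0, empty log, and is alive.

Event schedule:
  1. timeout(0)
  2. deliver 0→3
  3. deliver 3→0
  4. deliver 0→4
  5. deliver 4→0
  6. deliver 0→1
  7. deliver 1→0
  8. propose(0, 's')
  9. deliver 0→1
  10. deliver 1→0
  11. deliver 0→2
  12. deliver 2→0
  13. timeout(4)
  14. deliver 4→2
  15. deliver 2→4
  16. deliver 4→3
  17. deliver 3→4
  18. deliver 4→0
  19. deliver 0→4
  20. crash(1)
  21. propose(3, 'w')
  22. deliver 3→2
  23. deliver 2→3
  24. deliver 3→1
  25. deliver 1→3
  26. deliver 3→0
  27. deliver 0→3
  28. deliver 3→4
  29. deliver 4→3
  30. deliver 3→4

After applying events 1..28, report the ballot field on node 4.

e1 timeout(0): 0[cand,b=5,-]
e2 deliver 0→3: 3[foll,b=5,-]
e3 deliver 3→0: ·
e4 deliver 0→4: 4[foll,b=5,-]
e5 deliver 4→0: 0[lead,b=5,-]
e6 deliver 0→1: 1[foll,b=5,-]
e7 deliver 1→0: ·
e8 propose(0,'s'): ·
e9 deliver 0→1: 1[foll,b=5,s]
e10 deliver 1→0: ·
e11 deliver 0→2: 2[foll,b=5,-]
e12 deliver 2→0: ·
e13 timeout(4): 4[cand,b=14,-]
e14 deliver 4→2: 2[foll,b=14,-]
e15 deliver 2→4: ·
e16 deliver 4→3: 3[foll,b=14,-]
e17 deliver 3→4: 4[lead,b=14,-]
e18 deliver 4→0: 0[foll,b=14,-]
e19 deliver 0→4: ·
e20 crash(1): 1[✗foll,b=5,s]
e21 propose(3,'w'): ·
e22 deliver 3→2: ·
e23 deliver 2→3: ·
e24 deliver 3→1: ·
e25 deliver 1→3: ·
e26 deliver 3→0: ·
e27 deliver 0→3: ·
e28 deliver 3→4: ·

14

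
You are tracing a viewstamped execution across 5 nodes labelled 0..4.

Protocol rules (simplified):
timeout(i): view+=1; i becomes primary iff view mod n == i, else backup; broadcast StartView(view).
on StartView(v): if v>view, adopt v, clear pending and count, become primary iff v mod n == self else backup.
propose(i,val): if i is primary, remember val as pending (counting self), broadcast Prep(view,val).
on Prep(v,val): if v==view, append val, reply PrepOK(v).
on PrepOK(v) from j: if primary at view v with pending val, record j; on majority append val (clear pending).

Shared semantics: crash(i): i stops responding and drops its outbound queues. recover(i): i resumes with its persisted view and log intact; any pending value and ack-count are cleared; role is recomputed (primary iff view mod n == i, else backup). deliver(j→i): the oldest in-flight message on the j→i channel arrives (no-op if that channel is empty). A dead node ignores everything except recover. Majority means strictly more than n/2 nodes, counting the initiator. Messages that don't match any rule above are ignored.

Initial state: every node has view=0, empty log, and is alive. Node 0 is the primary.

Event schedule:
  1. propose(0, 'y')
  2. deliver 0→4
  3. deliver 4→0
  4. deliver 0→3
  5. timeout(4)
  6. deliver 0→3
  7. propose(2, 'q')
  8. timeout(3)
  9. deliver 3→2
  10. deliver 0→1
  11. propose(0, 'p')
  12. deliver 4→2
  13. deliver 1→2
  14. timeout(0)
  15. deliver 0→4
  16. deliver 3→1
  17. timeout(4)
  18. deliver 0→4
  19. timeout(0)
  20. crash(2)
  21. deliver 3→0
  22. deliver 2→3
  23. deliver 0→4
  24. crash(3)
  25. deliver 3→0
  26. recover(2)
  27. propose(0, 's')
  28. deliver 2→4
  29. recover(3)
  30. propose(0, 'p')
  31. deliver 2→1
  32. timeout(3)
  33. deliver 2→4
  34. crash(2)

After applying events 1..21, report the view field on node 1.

after 1 — propose(0,'y'): ·
after 2 — deliver 0→4: n4:back/v0/[y]
after 3 — deliver 4→0: ·
after 4 — deliver 0→3: n3:back/v0/[y]
after 5 — timeout(4): n4:back/v1/[y]
after 6 — deliver 0→3: ·
after 7 — propose(2,'q'): ·
after 8 — timeout(3): n3:back/v1/[y]
after 9 — deliver 3→2: n2:back/v1/[-]
after 10 — deliver 0→1: n1:back/v0/[y]
after 11 — propose(0,'p'): ·
after 12 — deliver 4→2: ·
after 13 — deliver 1→2: ·
after 14 — timeout(0): n0:back/v1/[-]
after 15 — deliver 0→4: ·
after 16 — deliver 3→1: n1:prim/v1/[y]
after 17 — timeout(4): n4:back/v2/[y]
after 18 — deliver 0→4: ·
after 19 — timeout(0): n0:back/v2/[-]
after 20 — crash(2): n2:✗back/v1/[-]
after 21 — deliver 3→0: ·

1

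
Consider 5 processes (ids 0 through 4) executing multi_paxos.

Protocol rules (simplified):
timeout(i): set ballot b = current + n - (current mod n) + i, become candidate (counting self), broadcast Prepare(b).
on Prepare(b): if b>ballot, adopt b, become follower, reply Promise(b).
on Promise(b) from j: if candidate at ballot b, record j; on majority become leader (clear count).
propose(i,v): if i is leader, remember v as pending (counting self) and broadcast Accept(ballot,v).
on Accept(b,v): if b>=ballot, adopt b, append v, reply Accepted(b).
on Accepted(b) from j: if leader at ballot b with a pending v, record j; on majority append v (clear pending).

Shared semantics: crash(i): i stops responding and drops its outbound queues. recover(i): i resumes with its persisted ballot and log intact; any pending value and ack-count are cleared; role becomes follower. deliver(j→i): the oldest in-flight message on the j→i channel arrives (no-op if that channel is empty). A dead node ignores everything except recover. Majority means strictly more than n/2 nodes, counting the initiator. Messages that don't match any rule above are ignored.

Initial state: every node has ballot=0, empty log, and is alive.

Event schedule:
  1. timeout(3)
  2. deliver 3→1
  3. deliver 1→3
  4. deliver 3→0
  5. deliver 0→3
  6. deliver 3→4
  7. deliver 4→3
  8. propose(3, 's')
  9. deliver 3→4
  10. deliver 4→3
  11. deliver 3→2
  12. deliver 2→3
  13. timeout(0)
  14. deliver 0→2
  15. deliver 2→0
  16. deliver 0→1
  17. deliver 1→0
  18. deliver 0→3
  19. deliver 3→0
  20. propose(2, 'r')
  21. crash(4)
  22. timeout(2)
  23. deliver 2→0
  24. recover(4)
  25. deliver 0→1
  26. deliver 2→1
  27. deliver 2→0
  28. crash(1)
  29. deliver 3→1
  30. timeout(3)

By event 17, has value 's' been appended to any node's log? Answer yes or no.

yes

[1] timeout(3) → N3(cand b8 [-])
[2] deliver 3→1 → N1(foll b8 [-])
[3] deliver 1→3 → ∅
[4] deliver 3→0 → N0(foll b8 [-])
[5] deliver 0→3 → N3(lead b8 [-])
[6] deliver 3→4 → N4(foll b8 [-])
[7] deliver 4→3 → ∅
[8] propose(3,'s') → ∅
[9] deliver 3→4 → N4(foll b8 [s])
[10] deliver 4→3 → ∅
[11] deliver 3→2 → N2(foll b8 [-])
[12] deliver 2→3 → ∅
[13] timeout(0) → N0(cand b10 [-])
[14] deliver 0→2 → N2(foll b10 [-])
[15] deliver 2→0 → ∅
[16] deliver 0→1 → N1(foll b10 [-])
[17] deliver 1→0 → N0(lead b10 [-])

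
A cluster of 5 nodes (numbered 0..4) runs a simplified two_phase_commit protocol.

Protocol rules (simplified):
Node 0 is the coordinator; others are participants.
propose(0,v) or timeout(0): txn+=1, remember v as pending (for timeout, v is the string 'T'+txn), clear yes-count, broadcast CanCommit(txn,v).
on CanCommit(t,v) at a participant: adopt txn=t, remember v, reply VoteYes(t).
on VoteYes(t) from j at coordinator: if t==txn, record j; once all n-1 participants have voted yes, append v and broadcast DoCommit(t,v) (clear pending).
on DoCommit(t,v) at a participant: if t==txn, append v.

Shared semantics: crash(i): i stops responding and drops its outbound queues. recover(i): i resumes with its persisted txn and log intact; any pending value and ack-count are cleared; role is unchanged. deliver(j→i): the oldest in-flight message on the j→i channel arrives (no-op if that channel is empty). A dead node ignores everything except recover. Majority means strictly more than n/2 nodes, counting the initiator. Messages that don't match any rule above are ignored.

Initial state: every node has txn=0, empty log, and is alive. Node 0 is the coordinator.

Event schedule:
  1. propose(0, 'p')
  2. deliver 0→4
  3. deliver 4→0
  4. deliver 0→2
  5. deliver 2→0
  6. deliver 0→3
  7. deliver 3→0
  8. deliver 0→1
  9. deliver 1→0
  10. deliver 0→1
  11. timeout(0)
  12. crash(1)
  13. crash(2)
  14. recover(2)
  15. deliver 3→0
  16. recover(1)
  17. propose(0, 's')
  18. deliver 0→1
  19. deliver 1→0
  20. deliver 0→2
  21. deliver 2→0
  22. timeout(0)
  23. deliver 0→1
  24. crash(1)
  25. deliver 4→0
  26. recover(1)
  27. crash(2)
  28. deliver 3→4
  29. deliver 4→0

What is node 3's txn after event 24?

after 1 — propose(0,'p'): n0:coor/t1/[-]
after 2 — deliver 0→4: n4:part/t1/[-]
after 3 — deliver 4→0: ·
after 4 — deliver 0→2: n2:part/t1/[-]
after 5 — deliver 2→0: ·
after 6 — deliver 0→3: n3:part/t1/[-]
after 7 — deliver 3→0: ·
after 8 — deliver 0→1: n1:part/t1/[-]
after 9 — deliver 1→0: n0:coor/t1/[p]
after 10 — deliver 0→1: n1:part/t1/[p]
after 11 — timeout(0): n0:coor/t2/[p]
after 12 — crash(1): n1:✗part/t1/[p]
after 13 — crash(2): n2:✗part/t1/[-]
after 14 — recover(2): n2:part/t1/[-]
after 15 — deliver 3→0: ·
after 16 — recover(1): n1:part/t1/[p]
after 17 — propose(0,'s'): n0:coor/t3/[p]
after 18 — deliver 0→1: n1:part/t2/[p]
after 19 — deliver 1→0: ·
after 20 — deliver 0→2: n2:part/t1/[p]
after 21 — deliver 2→0: ·
after 22 — timeout(0): n0:coor/t4/[p]
after 23 — deliver 0→1: n1:part/t3/[p]
after 24 — crash(1): n1:✗part/t3/[p]

1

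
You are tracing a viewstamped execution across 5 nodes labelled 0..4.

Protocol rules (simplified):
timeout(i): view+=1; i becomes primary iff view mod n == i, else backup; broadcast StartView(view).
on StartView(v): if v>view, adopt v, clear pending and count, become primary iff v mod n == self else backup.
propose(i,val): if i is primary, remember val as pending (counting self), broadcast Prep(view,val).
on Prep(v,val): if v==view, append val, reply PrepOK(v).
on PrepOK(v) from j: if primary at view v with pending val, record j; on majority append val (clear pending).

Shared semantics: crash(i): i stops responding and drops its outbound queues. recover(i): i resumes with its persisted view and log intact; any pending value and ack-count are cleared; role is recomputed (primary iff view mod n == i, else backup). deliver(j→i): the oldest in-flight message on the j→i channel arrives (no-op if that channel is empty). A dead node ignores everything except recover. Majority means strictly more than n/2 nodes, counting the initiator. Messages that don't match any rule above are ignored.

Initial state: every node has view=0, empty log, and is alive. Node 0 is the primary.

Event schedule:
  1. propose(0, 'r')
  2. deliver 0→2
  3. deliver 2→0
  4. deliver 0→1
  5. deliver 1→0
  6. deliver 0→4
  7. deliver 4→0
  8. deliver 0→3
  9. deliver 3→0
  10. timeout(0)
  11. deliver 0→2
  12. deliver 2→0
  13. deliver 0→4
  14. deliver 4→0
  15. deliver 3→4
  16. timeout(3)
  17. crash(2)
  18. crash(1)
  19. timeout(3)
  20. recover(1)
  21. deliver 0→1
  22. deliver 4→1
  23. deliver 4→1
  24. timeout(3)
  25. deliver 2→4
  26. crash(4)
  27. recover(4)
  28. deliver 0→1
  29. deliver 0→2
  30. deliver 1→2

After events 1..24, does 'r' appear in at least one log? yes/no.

yes

1. propose(0,'r'):  nop
2. deliver 0→2:  <2:back v0 r>
3. deliver 2→0:  nop
4. deliver 0→1:  <1:back v0 r>
5. deliver 1→0:  <0:prim v0 r>
6. deliver 0→4:  <4:back v0 r>
7. deliver 4→0:  nop
8. deliver 0→3:  <3:back v0 r>
9. deliver 3→0:  nop
10. timeout(0):  <0:back v1 r>
11. deliver 0→2:  <2:back v1 r>
12. deliver 2→0:  nop
13. deliver 0→4:  <4:back v1 r>
14. deliver 4→0:  nop
15. deliver 3→4:  nop
16. timeout(3):  <3:back v1 r>
17. crash(2):  <2:✗back v1 r>
18. crash(1):  <1:✗back v0 r>
19. timeout(3):  <3:back v2 r>
20. recover(1):  <1:back v0 r>
21. deliver 0→1:  <1:prim v1 r>
22. deliver 4→1:  nop
23. deliver 4→1:  nop
24. timeout(3):  <3:prim v3 r>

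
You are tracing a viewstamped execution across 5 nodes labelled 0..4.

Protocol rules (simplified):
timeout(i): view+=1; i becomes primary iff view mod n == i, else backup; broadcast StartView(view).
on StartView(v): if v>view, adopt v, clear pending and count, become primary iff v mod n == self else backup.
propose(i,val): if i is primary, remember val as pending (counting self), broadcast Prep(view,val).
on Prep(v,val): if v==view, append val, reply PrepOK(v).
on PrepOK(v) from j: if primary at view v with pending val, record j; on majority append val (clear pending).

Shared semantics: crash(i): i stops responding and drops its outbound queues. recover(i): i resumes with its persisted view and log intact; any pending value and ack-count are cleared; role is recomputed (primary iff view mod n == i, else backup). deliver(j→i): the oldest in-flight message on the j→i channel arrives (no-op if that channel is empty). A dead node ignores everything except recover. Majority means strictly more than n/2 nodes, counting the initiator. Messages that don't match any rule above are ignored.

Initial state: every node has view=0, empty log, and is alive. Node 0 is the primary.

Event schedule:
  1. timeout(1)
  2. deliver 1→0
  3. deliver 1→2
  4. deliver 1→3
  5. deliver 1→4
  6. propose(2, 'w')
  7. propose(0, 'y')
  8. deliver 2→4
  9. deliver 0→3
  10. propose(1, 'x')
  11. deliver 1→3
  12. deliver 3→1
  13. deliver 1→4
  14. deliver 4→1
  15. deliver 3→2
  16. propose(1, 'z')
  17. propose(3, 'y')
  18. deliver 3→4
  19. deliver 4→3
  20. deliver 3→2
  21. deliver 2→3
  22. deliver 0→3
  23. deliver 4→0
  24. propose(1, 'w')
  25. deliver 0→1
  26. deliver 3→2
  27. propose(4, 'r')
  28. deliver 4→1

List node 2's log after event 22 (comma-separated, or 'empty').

empty

after 1 — timeout(1): n1:prim/v1/[-]
after 2 — deliver 1→0: n0:back/v1/[-]
after 3 — deliver 1→2: n2:back/v1/[-]
after 4 — deliver 1→3: n3:back/v1/[-]
after 5 — deliver 1→4: n4:back/v1/[-]
after 6 — propose(2,'w'): ·
after 7 — propose(0,'y'): ·
after 8 — deliver 2→4: ·
after 9 — deliver 0→3: ·
after 10 — propose(1,'x'): ·
after 11 — deliver 1→3: n3:back/v1/[x]
after 12 — deliver 3→1: ·
after 13 — deliver 1→4: n4:back/v1/[x]
after 14 — deliver 4→1: n1:prim/v1/[x]
after 15 — deliver 3→2: ·
after 16 — propose(1,'z'): ·
after 17 — propose(3,'y'): ·
after 18 — deliver 3→4: ·
after 19 — deliver 4→3: ·
after 20 — deliver 3→2: ·
after 21 — deliver 2→3: ·
after 22 — deliver 0→3: ·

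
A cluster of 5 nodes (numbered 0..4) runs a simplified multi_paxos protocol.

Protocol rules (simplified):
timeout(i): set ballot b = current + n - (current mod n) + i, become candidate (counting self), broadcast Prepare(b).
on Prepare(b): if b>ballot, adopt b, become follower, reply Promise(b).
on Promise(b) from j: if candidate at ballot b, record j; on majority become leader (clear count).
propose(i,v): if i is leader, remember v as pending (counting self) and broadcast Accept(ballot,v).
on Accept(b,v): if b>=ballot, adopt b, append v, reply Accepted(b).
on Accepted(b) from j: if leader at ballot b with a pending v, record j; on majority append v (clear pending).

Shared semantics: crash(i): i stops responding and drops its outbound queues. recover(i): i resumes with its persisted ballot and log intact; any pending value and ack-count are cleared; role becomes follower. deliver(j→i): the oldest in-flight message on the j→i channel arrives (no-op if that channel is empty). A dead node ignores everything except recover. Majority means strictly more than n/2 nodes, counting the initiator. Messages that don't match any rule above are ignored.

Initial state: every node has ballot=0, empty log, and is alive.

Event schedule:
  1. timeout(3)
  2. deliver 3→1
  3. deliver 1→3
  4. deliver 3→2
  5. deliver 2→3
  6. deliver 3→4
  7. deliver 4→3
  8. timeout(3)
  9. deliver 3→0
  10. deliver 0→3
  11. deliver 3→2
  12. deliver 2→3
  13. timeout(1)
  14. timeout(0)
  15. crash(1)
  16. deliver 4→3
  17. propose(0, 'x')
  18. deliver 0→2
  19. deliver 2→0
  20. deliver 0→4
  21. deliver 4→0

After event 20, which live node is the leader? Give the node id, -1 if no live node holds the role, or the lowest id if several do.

-1

1. timeout(3):  <3:cand b8 ->
2. deliver 3→1:  <1:foll b8 ->
3. deliver 1→3:  nop
4. deliver 3→2:  <2:foll b8 ->
5. deliver 2→3:  <3:lead b8 ->
6. deliver 3→4:  <4:foll b8 ->
7. deliver 4→3:  nop
8. timeout(3):  <3:cand b13 ->
9. deliver 3→0:  <0:foll b8 ->
10. deliver 0→3:  nop
11. deliver 3→2:  <2:foll b13 ->
12. deliver 2→3:  nop
13. timeout(1):  <1:cand b11 ->
14. timeout(0):  <0:cand b10 ->
15. crash(1):  <1:✗cand b11 ->
16. deliver 4→3:  nop
17. propose(0,'x'):  nop
18. deliver 0→2:  nop
19. deliver 2→0:  nop
20. deliver 0→4:  <4:foll b10 ->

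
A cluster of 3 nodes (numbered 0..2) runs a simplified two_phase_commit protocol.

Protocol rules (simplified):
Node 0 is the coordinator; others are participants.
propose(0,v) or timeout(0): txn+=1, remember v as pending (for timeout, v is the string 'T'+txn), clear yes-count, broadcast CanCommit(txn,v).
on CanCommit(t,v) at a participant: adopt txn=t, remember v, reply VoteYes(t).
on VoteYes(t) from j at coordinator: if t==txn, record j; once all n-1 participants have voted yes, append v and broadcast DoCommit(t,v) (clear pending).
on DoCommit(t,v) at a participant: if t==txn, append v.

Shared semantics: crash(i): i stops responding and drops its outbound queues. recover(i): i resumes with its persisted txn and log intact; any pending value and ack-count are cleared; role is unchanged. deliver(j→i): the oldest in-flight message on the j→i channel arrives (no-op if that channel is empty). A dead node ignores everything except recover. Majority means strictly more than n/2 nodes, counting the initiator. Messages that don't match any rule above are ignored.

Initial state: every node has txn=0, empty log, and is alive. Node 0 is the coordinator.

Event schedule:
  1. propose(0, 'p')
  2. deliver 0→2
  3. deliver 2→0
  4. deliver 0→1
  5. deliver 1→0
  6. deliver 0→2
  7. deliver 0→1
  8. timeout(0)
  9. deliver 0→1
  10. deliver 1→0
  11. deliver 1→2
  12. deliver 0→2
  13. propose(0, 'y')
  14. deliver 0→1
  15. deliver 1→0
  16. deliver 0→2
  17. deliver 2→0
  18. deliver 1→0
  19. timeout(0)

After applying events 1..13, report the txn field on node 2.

1. propose(0,'p'):  <0:coor t1 ->
2. deliver 0→2:  <2:part t1 ->
3. deliver 2→0:  nop
4. deliver 0→1:  <1:part t1 ->
5. deliver 1→0:  <0:coor t1 p>
6. deliver 0→2:  <2:part t1 p>
7. deliver 0→1:  <1:part t1 p>
8. timeout(0):  <0:coor t2 p>
9. deliver 0→1:  <1:part t2 p>
10. deliver 1→0:  nop
11. deliver 1→2:  nop
12. deliver 0→2:  <2:part t2 p>
13. propose(0,'y'):  <0:coor t3 p>

2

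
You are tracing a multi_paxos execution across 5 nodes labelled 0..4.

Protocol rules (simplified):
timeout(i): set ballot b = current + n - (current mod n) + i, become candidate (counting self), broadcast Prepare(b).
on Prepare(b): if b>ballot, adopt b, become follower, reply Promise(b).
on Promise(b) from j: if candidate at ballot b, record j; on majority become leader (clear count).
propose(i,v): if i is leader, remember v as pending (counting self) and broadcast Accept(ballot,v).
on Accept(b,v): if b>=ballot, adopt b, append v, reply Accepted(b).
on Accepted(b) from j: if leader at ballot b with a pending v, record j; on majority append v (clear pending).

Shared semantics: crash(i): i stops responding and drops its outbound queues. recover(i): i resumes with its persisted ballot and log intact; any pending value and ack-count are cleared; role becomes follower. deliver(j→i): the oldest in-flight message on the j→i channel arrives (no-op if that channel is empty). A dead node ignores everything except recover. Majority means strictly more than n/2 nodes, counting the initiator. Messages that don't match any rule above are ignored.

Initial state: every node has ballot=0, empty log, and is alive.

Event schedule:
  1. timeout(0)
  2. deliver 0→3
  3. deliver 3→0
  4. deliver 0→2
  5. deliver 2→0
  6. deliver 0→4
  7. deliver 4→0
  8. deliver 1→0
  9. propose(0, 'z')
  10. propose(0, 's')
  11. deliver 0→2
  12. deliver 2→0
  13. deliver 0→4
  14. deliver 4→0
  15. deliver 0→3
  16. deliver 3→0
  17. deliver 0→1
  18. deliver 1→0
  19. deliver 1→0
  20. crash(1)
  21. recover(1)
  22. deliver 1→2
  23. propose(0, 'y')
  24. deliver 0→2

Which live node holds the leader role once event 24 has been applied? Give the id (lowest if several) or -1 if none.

0

[1] timeout(0) → N0(cand b5 [-])
[2] deliver 0→3 → N3(foll b5 [-])
[3] deliver 3→0 → ∅
[4] deliver 0→2 → N2(foll b5 [-])
[5] deliver 2→0 → N0(lead b5 [-])
[6] deliver 0→4 → N4(foll b5 [-])
[7] deliver 4→0 → ∅
[8] deliver 1→0 → ∅
[9] propose(0,'z') → ∅
[10] propose(0,'s') → ∅
[11] deliver 0→2 → N2(foll b5 [z])
[12] deliver 2→0 → ∅
[13] deliver 0→4 → N4(foll b5 [z])
[14] deliver 4→0 → N0(lead b5 [s])
[15] deliver 0→3 → N3(foll b5 [z])
[16] deliver 3→0 → ∅
[17] deliver 0→1 → N1(foll b5 [-])
[18] deliver 1→0 → ∅
[19] deliver 1→0 → ∅
[20] crash(1) → N1(✗foll b5 [-])
[21] recover(1) → N1(foll b5 [-])
[22] deliver 1→2 → ∅
[23] propose(0,'y') → ∅
[24] deliver 0→2 → N2(foll b5 [z,s])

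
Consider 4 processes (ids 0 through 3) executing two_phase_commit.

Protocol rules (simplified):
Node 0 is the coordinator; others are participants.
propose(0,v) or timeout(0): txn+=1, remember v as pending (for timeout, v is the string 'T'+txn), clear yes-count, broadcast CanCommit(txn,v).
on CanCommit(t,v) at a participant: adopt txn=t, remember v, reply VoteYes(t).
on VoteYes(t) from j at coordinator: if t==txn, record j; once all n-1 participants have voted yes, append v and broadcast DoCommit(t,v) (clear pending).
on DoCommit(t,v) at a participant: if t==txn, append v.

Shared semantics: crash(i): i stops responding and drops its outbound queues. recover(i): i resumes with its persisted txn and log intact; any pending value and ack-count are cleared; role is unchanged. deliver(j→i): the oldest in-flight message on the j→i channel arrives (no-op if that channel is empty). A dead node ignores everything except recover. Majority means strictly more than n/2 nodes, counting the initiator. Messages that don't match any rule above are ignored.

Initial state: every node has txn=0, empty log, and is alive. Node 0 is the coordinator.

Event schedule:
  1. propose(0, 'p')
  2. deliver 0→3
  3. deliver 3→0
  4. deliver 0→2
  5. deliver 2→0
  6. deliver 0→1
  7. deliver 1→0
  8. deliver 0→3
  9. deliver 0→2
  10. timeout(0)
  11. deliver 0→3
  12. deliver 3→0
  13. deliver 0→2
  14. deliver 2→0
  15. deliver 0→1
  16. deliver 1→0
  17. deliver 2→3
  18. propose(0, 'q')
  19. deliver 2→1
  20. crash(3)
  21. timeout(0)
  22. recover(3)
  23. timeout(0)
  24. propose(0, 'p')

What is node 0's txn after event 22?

4

e1 propose(0,'p'): 0[coor,t=1,-]
e2 deliver 0→3: 3[part,t=1,-]
e3 deliver 3→0: ·
e4 deliver 0→2: 2[part,t=1,-]
e5 deliver 2→0: ·
e6 deliver 0→1: 1[part,t=1,-]
e7 deliver 1→0: 0[coor,t=1,p]
e8 deliver 0→3: 3[part,t=1,p]
e9 deliver 0→2: 2[part,t=1,p]
e10 timeout(0): 0[coor,t=2,p]
e11 deliver 0→3: 3[part,t=2,p]
e12 deliver 3→0: ·
e13 deliver 0→2: 2[part,t=2,p]
e14 deliver 2→0: ·
e15 deliver 0→1: 1[part,t=1,p]
e16 deliver 1→0: ·
e17 deliver 2→3: ·
e18 propose(0,'q'): 0[coor,t=3,p]
e19 deliver 2→1: ·
e20 crash(3): 3[✗part,t=2,p]
e21 timeout(0): 0[coor,t=4,p]
e22 recover(3): 3[part,t=2,p]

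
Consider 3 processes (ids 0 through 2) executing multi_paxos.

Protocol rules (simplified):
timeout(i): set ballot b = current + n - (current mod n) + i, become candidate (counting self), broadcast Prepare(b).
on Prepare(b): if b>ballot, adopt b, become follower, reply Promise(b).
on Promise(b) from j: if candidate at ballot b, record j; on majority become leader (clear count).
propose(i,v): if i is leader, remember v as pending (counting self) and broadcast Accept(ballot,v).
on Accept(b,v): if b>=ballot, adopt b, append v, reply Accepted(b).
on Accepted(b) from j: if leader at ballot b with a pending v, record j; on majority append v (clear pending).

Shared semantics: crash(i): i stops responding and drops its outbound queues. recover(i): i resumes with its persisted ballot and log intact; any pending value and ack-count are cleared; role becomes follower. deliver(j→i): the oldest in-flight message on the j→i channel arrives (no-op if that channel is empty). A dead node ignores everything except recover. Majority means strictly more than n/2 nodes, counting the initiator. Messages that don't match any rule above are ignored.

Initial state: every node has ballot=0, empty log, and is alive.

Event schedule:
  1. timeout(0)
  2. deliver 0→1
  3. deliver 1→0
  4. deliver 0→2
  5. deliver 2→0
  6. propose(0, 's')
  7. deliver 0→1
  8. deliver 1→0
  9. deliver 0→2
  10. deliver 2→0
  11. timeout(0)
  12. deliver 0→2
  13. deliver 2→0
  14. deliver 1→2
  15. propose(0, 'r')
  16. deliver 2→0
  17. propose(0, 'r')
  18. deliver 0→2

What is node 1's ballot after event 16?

3

1. timeout(0):  <0:cand b3 ->
2. deliver 0→1:  <1:foll b3 ->
3. deliver 1→0:  <0:lead b3 ->
4. deliver 0→2:  <2:foll b3 ->
5. deliver 2→0:  nop
6. propose(0,'s'):  nop
7. deliver 0→1:  <1:foll b3 s>
8. deliver 1→0:  <0:lead b3 s>
9. deliver 0→2:  <2:foll b3 s>
10. deliver 2→0:  nop
11. timeout(0):  <0:cand b6 s>
12. deliver 0→2:  <2:foll b6 s>
13. deliver 2→0:  <0:lead b6 s>
14. deliver 1→2:  nop
15. propose(0,'r'):  nop
16. deliver 2→0:  nop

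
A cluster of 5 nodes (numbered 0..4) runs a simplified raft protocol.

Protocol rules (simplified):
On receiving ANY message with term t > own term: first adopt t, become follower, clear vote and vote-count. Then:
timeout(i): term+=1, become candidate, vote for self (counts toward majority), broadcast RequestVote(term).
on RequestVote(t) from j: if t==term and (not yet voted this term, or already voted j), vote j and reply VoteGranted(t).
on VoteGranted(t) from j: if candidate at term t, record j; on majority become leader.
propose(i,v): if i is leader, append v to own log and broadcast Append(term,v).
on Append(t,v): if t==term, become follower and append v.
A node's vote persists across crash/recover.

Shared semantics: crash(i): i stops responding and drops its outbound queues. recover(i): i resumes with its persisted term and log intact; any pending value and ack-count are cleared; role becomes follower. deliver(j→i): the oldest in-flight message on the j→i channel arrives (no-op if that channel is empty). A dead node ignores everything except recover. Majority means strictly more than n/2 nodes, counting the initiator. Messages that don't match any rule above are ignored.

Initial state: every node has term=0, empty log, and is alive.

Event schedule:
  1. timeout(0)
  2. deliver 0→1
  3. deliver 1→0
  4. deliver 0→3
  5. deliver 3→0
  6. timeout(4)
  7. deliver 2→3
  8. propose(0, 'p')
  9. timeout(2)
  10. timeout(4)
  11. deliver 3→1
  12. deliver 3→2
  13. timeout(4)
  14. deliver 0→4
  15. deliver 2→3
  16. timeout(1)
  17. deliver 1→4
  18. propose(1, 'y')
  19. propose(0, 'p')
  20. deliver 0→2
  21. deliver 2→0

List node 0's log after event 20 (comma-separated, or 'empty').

p,p

step 1 timeout(0): 0={cand,t=1,log=-}
step 2 deliver 0→1: 1={foll,t=1,log=-}
step 3 deliver 1→0: —
step 4 deliver 0→3: 3={foll,t=1,log=-}
step 5 deliver 3→0: 0={lead,t=1,log=-}
step 6 timeout(4): 4={cand,t=1,log=-}
step 7 deliver 2→3: —
step 8 propose(0,'p'): 0={lead,t=1,log=p}
step 9 timeout(2): 2={cand,t=1,log=-}
step 10 timeout(4): 4={cand,t=2,log=-}
step 11 deliver 3→1: —
step 12 deliver 3→2: —
step 13 timeout(4): 4={cand,t=3,log=-}
step 14 deliver 0→4: —
step 15 deliver 2→3: —
step 16 timeout(1): 1={cand,t=2,log=-}
step 17 deliver 1→4: —
step 18 propose(1,'y'): —
step 19 propose(0,'p'): 0={lead,t=1,log=p,p}
step 20 deliver 0→2: —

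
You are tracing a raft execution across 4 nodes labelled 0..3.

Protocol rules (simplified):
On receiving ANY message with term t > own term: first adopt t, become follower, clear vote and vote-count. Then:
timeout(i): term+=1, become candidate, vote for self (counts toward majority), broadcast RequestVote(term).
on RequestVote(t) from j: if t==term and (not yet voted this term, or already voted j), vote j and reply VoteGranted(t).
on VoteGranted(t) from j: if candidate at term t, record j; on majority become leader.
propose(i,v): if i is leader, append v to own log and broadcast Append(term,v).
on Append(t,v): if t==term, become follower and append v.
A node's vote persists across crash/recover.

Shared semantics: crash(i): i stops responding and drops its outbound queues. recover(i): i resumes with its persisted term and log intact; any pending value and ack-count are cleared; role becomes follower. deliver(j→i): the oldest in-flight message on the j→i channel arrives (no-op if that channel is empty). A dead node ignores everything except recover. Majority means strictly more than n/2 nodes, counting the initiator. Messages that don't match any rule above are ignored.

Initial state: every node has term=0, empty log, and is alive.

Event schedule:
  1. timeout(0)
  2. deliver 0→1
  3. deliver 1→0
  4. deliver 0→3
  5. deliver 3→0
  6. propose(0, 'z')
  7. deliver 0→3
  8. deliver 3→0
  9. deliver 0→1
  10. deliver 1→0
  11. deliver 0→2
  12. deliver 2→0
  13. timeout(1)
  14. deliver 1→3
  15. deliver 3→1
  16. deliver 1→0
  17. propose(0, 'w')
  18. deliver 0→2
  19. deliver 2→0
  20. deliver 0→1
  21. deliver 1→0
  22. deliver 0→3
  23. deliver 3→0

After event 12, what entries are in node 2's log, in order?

empty

e1 timeout(0): 0[cand,t=1,-]
e2 deliver 0→1: 1[foll,t=1,-]
e3 deliver 1→0: ·
e4 deliver 0→3: 3[foll,t=1,-]
e5 deliver 3→0: 0[lead,t=1,-]
e6 propose(0,'z'): 0[lead,t=1,z]
e7 deliver 0→3: 3[foll,t=1,z]
e8 deliver 3→0: ·
e9 deliver 0→1: 1[foll,t=1,z]
e10 deliver 1→0: ·
e11 deliver 0→2: 2[foll,t=1,-]
e12 deliver 2→0: ·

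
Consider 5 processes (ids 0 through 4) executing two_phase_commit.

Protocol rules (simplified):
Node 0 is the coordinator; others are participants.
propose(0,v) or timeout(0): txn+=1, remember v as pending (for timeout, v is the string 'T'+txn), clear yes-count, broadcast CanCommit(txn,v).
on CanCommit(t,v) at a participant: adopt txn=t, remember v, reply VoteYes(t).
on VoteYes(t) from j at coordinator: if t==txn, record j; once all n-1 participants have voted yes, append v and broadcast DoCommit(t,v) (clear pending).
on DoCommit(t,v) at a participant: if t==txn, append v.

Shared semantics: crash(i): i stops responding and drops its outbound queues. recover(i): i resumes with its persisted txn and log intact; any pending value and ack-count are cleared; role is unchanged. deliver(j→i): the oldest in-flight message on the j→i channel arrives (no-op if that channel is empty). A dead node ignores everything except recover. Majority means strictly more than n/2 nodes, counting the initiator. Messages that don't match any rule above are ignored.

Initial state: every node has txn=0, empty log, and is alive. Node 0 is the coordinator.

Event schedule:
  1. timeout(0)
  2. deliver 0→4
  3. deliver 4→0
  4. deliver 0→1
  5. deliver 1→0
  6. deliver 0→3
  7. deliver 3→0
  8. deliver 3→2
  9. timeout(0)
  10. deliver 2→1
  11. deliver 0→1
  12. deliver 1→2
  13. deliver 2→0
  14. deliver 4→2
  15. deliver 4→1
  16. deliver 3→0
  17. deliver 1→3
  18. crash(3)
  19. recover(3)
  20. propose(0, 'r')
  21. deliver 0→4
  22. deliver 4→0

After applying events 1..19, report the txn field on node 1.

e1 timeout(0): 0[coor,t=1,-]
e2 deliver 0→4: 4[part,t=1,-]
e3 deliver 4→0: ·
e4 deliver 0→1: 1[part,t=1,-]
e5 deliver 1→0: ·
e6 deliver 0→3: 3[part,t=1,-]
e7 deliver 3→0: ·
e8 deliver 3→2: ·
e9 timeout(0): 0[coor,t=2,-]
e10 deliver 2→1: ·
e11 deliver 0→1: 1[part,t=2,-]
e12 deliver 1→2: ·
e13 deliver 2→0: ·
e14 deliver 4→2: ·
e15 deliver 4→1: ·
e16 deliver 3→0: ·
e17 deliver 1→3: ·
e18 crash(3): 3[✗part,t=1,-]
e19 recover(3): 3[part,t=1,-]

2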